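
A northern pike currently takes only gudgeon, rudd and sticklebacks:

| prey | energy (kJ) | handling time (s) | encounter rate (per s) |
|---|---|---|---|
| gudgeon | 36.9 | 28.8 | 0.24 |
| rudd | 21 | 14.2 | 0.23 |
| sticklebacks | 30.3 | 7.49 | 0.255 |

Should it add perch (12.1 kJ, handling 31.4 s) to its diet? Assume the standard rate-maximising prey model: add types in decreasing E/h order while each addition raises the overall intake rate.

No

Current rate: (0.24×36.9 + 0.23×21 + 0.255×30.3)/(1 + 0.24×28.8 + 0.23×14.2 + 0.255×7.49) = 1.636 kJ/s.
Profitability of perch: 12.1/31.4 = 0.3854 kJ/s.
0.3854 < 1.636, so adding perch would lower the average — exclude it.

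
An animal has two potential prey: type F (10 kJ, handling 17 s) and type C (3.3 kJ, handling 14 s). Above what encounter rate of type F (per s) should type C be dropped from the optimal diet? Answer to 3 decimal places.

At the threshold, the rate on type F alone equals the profitability of type C: λ·10/(1 + λ·17) = 3.3/14 = 0.2357.
Rearranging, λ(10 − 0.2357×17) = 0.2357, so λ = 0.2357/5.993 = 0.03933 per s.

0.039 per s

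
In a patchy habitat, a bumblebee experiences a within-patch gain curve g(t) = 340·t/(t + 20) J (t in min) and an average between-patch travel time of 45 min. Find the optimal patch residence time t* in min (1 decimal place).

Optimal t* satisfies g'(t*) = g(t*)/(T + t*).
g'(t) = 340·20/(t + 20)². Setting 340·20/(t+20)² = 340t/[(t+20)(45+t)] gives 20(45+t) = t(t+20), so t² = 20×45 = 900.
t* = √900 = 30 min.

30.0 min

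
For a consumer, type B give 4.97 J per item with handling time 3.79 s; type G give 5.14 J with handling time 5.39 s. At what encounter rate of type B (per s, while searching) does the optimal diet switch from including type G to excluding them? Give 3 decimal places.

0.703 per s

The zero-one rule: include type G iff E₂/h₂ > λE₁/(1+λh₁). Equality gives the switch point.
λE₁h₂ = E₂ + λE₂h₁ ⇒ λ = E₂/(E₁h₂ − E₂h₁) = 5.14/(26.79 − 19.48) = 0.7034 per s.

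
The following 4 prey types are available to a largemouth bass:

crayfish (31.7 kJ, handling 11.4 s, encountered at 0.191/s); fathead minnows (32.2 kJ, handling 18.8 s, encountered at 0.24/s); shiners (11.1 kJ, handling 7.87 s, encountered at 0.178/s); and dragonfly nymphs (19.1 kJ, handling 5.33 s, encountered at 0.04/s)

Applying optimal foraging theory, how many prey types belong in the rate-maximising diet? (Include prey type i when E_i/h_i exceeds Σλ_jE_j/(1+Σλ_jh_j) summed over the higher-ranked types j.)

Rank by E/h (kJ/s): dragonfly nymphs 3.58, crayfish 2.78, fathead minnows 1.71, shiners 1.41. Include each in turn until the next type's E/h falls below the running intake rate.
Rate on top 1: 0.6297. crayfish: 2.78 > 0.6297 → include.
Rate on top 2: 2.011. fathead minnows: 1.71 < 2.011 → exclude; stop.
Optimal diet: dragonfly nymphs, crayfish — 2 of 4 types.

2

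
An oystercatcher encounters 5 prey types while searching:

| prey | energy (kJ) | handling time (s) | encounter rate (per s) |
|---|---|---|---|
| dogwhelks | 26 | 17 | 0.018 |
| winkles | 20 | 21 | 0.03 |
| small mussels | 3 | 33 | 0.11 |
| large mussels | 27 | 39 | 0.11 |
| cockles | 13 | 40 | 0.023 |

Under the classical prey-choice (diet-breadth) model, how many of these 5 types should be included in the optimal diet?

3

Profitabilities (E/h, kJ/s): dogwhelks 1.53, winkles 0.952, large mussels 0.692, cockles 0.325, small mussels 0.0909. Add prey in this order while the next type's profitability exceeds the intake rate on those already taken.
Rate on top 1: 0.3583. winkles: 0.952 > 0.3583 → include.
Rate on top 2: 0.5517. large mussels: 0.692 > 0.5517 → include.
Rate on top 3: 0.6486. cockles: 0.325 < 0.6486 → exclude; stop.
Optimal diet: dogwhelks, winkles, large mussels — 3 of 5 types.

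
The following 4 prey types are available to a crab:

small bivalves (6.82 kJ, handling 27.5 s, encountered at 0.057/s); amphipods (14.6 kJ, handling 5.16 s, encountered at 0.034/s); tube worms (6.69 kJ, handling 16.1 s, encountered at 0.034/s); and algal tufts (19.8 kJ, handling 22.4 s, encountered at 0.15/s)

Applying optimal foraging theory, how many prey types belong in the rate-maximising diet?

Profitabilities (E/h, kJ/s): amphipods 2.83, algal tufts 0.884, tube worms 0.416, small bivalves 0.248. Add prey in this order while the next type's profitability exceeds the intake rate on those already taken.
Rate on top 1: 0.4223. algal tufts: 0.884 > 0.4223 → include.
Rate on top 2: 0.7643. tube worms: 0.416 < 0.7643 → exclude; stop.
Optimal diet: amphipods, algal tufts — 2 of 4 types.

2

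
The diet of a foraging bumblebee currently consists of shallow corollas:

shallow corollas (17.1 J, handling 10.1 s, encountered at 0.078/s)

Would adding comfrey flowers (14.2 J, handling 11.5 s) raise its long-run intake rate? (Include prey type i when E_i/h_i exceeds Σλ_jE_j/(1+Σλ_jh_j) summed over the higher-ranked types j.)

Yes

Current rate: (0.078×17.1)/(1 + 0.078×10.1) = 0.7461 J/s.
comfrey flowers: E/h = 14.2/11.5 = 1.235 J/s.
1.235 > 0.7461, so adding comfrey flowers raises the average — include it.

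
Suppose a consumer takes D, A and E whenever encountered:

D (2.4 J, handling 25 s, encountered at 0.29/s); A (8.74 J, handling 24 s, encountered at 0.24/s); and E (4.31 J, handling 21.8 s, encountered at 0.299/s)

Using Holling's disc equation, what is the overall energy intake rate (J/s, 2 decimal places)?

R = Σλ_iE_i / (1 + Σλ_ih_i)
Numerator: 0.29×2.4 + 0.24×8.74 + 0.299×4.31 = 4.082
Denominator: 1 + 0.29×25 + 0.24×24 + 0.299×21.8 = 20.53
R = 4.082/20.53 = 0.1989 J/s

0.20 J/s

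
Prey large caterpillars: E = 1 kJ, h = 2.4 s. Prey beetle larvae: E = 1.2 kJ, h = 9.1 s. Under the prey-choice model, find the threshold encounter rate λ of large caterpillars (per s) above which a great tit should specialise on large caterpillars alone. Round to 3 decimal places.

0.193 per s

The zero-one rule: include beetle larvae iff E₂/h₂ > λE₁/(1+λh₁). Equality gives the switch point.
λE₁h₂ = E₂ + λE₂h₁ ⇒ λ = E₂/(E₁h₂ − E₂h₁) = 1.2/(9.1 − 2.88) = 0.1929 per s.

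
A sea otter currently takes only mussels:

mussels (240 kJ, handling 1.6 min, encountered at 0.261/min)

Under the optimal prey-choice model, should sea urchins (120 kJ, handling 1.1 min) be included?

On mussels alone, R = ΣλE/(1+Σλh) = 62.64/1.418 = 44.19 kJ/min.
Profitability of sea urchins: 120/1.1 = 109.1 kJ/min.
109.1 > 44.19, so adding sea urchins raises the average — include it.

Yes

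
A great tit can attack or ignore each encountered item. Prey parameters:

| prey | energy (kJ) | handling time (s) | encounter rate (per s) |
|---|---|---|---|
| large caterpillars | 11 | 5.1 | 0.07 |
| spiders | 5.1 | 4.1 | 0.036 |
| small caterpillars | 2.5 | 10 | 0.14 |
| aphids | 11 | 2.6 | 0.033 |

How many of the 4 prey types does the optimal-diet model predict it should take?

3

E/h in descending order: aphids 4.23, large caterpillars 2.16, spiders 1.24, small caterpillars 0.25 kJ/s. The optimal diet is the largest prefix of this list for which every included type satisfies E_i/h_i > R on the types above it.
Rate on top 1: 0.3343. large caterpillars: 2.16 > 0.3343 → include.
Rate on top 2: 0.7853. spiders: 1.24 > 0.7853 → include.
Rate on top 3: 0.8278. small caterpillars: 0.25 < 0.8278 → exclude; stop.
Optimal diet: aphids, large caterpillars, spiders — 3 of 4 types.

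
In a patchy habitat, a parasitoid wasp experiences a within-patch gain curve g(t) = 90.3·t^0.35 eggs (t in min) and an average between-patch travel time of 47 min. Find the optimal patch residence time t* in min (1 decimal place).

Maximise g(t)/(T+t): set derivative to zero → g'(t)(T+t) = g(t).
g'(t) = 0.35·90.3·t^-0.65. Setting 0.35·90.3·t^-0.65 = 90.3·t^0.35/(47+t) gives 0.35(47+t) = t, so 0.65·t = 0.35×47.
t* = 0.35×47/0.65 = 25.31 min.

25.3 min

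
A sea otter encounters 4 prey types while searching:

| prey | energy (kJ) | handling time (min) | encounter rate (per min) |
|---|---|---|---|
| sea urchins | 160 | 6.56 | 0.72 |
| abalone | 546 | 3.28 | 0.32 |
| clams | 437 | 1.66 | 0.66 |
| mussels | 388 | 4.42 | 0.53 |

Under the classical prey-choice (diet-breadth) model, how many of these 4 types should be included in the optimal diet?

Profitabilities (E/h, kJ/min): clams 263, abalone 166, mussels 87.8, sea urchins 24.4. Add prey in this order while the next type's profitability exceeds the intake rate on those already taken.
Rate on top 1: 137.6. abalone: 166 > 137.6 → include.
Rate on top 2: 147.3. mussels: 87.8 < 147.3 → exclude; stop.
Optimal diet: clams, abalone — 2 of 4 types.

2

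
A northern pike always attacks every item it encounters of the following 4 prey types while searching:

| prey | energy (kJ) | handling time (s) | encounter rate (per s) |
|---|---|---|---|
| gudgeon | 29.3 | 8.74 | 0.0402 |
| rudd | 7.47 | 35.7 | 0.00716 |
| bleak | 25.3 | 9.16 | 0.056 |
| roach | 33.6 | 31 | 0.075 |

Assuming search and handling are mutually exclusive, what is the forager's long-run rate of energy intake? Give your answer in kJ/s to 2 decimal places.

R = (0.0402×29.3 + 0.00716×7.47 + 0.056×25.3 + 0.075×33.6) / (1 + 0.0402×8.74 + 0.00716×35.7 + 0.056×9.16 + 0.075×31) = 5.168/4.445 = 1.163 kJ/s.

1.16 kJ/s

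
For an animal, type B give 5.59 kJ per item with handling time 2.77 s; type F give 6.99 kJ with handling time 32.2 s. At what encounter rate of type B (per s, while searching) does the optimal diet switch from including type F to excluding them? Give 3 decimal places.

0.044 per s

The zero-one rule: include type F iff E₂/h₂ > λE₁/(1+λh₁). Equality gives the switch point.
λE₁h₂ = E₂ + λE₂h₁ ⇒ λ = E₂/(E₁h₂ − E₂h₁) = 6.99/(180 − 19.36) = 0.04351 per s.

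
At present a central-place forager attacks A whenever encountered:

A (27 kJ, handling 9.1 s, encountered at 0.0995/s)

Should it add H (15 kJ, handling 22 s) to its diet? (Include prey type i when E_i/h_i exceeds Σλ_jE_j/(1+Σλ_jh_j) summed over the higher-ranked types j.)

No

Intake rate on the current diet: R = (0.0995×27) / (1 + 0.0995×9.1) = 2.687/1.905 = 1.41 kJ/s.
Profitability of H: 15/22 = 0.6818 kJ/s.
Since 0.6818 < R, time spent handling H is better spent searching.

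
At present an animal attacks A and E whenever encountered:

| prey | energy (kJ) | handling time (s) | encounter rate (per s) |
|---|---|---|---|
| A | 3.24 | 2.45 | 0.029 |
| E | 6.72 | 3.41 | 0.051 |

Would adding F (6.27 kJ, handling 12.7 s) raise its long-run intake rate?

Intake rate on the current diet: R = (0.029×3.24 + 0.051×6.72) / (1 + 0.029×2.45 + 0.051×3.41) = 0.4367/1.245 = 0.3508 kJ/s.
Profitability of F: 6.27/12.7 = 0.4937 kJ/s.
Since 0.4937 > R, including F increases the long-run rate.

Yes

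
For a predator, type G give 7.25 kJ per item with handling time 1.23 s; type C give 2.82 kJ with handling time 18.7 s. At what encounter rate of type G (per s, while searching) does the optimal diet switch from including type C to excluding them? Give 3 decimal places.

Drop type C once their profitability E₂/h₂ falls below the rate achievable on type G alone: E₂/h₂ = λE₁/(1 + λh₁).
Solve for λ: λE₁h₂ = E₂(1 + λh₁) → λ(E₁h₂ − E₂h₁) = E₂ → λ = E₂/(E₁h₂ − E₂h₁).
λ = 2.82/(7.25×18.7 − 2.82×1.23) = 2.82/132.1 = 0.02135 per s.

0.021 per s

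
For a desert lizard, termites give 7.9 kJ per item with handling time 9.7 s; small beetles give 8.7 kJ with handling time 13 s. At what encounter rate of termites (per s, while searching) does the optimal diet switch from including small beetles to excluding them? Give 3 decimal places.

0.475 per s

At the threshold, the rate on termites alone equals the profitability of small beetles: λ·7.9/(1 + λ·9.7) = 8.7/13 = 0.6692.
Rearranging, λ(7.9 − 0.6692×9.7) = 0.6692, so λ = 0.6692/1.408 = 0.4752 per s.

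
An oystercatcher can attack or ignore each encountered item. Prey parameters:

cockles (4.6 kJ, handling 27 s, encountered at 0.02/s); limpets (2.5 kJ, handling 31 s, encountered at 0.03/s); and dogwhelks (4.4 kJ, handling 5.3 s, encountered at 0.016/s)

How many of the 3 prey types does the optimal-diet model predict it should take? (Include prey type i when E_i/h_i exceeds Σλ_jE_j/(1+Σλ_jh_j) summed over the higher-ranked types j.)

Rank by E/h (kJ/s): dogwhelks 0.83, cockles 0.17, limpets 0.0806. Include each in turn until the next type's E/h falls below the running intake rate.
Rate on top 1: 0.0649. cockles: 0.17 > 0.0649 → include.
Rate on top 2: 0.09995. limpets: 0.0806 < 0.09995 → exclude; stop.
Optimal diet: dogwhelks, cockles — 2 of 3 types.

2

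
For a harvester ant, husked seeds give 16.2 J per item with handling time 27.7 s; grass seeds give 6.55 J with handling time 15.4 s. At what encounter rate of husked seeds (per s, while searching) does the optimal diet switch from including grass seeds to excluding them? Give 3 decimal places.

At the threshold, the rate on husked seeds alone equals the profitability of grass seeds: λ·16.2/(1 + λ·27.7) = 6.55/15.4 = 0.4253.
Rearranging, λ(16.2 − 0.4253×27.7) = 0.4253, so λ = 0.4253/4.419 = 0.09626 per s.

0.096 per s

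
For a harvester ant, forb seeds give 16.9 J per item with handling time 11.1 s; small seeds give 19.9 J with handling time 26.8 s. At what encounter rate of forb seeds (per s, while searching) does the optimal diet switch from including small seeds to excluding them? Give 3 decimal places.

At the threshold, the rate on forb seeds alone equals the profitability of small seeds: λ·16.9/(1 + λ·11.1) = 19.9/26.8 = 0.7425.
Rearranging, λ(16.9 − 0.7425×11.1) = 0.7425, so λ = 0.7425/8.658 = 0.08576 per s.

0.086 per s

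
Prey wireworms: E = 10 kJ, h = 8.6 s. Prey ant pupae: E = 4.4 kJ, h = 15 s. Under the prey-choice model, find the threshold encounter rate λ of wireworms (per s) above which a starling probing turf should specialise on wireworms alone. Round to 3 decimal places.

Drop ant pupae once their profitability E₂/h₂ falls below the rate achievable on wireworms alone: E₂/h₂ = λE₁/(1 + λh₁).
Solve for λ: λE₁h₂ = E₂(1 + λh₁) → λ(E₁h₂ − E₂h₁) = E₂ → λ = E₂/(E₁h₂ − E₂h₁).
λ = 4.4/(10×15 − 4.4×8.6) = 4.4/112.2 = 0.03923 per s.

0.039 per s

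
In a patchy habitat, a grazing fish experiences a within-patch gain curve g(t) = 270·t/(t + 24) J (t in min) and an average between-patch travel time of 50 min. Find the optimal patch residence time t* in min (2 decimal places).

Optimal t* satisfies g'(t*) = g(t*)/(T + t*).
g'(t) = 270·24/(t + 24)². Setting 270·24/(t+24)² = 270t/[(t+24)(50+t)] gives 24(50+t) = t(t+24), so t² = 24×50 = 1200.
t* = √1200 = 34.64 min.

34.64 min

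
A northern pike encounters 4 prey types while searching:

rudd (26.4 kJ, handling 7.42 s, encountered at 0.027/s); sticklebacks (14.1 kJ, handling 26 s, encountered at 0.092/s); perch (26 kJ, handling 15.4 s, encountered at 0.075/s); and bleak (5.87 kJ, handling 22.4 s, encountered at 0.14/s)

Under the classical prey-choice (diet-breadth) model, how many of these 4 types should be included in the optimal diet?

2

Profitabilities (E/h, kJ/s): rudd 3.56, perch 1.69, sticklebacks 0.542, bleak 0.262. Add prey in this order while the next type's profitability exceeds the intake rate on those already taken.
Rate on top 1: 0.5938. perch: 1.69 > 0.5938 → include.
Rate on top 2: 1.131. sticklebacks: 0.542 < 1.131 → exclude; stop.
Optimal diet: rudd, perch — 2 of 4 types.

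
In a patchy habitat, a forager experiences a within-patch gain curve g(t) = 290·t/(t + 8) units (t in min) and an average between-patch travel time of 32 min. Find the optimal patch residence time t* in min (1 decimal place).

Optimal t* satisfies g'(t*) = g(t*)/(T + t*).
g'(t) = 290·8/(t + 8)². Setting 290·8/(t+8)² = 290t/[(t+8)(32+t)] gives 8(32+t) = t(t+8), so t² = 8×32 = 256.
t* = √256 = 16 min.

16.0 min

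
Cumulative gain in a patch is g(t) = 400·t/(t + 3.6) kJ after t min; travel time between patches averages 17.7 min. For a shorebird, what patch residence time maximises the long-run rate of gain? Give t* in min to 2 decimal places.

7.98 min

Maximise g(t)/(T+t): set derivative to zero → g'(t)(T+t) = g(t).
g'(t) = 400·3.6/(t + 3.6)². Setting 400·3.6/(t+3.6)² = 400t/[(t+3.6)(17.7+t)] gives 3.6(17.7+t) = t(t+3.6), so t² = 3.6×17.7 = 63.72.
t* = √63.72 = 7.982 min.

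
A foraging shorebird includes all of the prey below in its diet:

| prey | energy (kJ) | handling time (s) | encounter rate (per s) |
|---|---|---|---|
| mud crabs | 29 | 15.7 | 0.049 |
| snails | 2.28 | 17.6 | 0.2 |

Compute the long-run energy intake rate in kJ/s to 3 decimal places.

R = Σλ_iE_i / (1 + Σλ_ih_i)
Numerator: 0.049×29 + 0.2×2.28 = 1.877
Denominator: 1 + 0.049×15.7 + 0.2×17.6 = 5.289
R = 1.877/5.289 = 0.3549 kJ/s

0.355 kJ/s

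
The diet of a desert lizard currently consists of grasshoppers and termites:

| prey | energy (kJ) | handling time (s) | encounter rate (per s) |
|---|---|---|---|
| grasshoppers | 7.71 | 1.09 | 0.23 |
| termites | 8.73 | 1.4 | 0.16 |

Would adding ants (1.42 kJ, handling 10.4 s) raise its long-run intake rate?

Current rate: (0.23×7.71 + 0.16×8.73)/(1 + 0.23×1.09 + 0.16×1.4) = 2.15 kJ/s.
Profitability of ants: 1.42/10.4 = 0.1365 kJ/s.
Since 0.1365 < R, time spent handling ants is better spent searching.

No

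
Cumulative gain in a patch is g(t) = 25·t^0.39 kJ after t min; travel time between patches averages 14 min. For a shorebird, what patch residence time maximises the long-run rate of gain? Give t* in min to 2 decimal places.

Maximise g(t)/(T+t): set derivative to zero → g'(t)(T+t) = g(t).
g'(t) = 0.39·25·t^-0.61. Setting 0.39·25·t^-0.61 = 25·t^0.39/(14+t) gives 0.39(14+t) = t, so 0.61·t = 0.39×14.
t* = 0.39×14/0.61 = 8.951 min.

8.95 min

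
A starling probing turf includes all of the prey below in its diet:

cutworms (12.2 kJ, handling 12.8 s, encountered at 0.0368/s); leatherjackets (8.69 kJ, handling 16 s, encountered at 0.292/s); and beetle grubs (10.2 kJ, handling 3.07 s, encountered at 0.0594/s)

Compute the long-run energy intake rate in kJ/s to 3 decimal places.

R = Σλ_iE_i / (1 + Σλ_ih_i)
Numerator: 0.0368×12.2 + 0.292×8.69 + 0.0594×10.2 = 3.592
Denominator: 1 + 0.0368×12.8 + 0.292×16 + 0.0594×3.07 = 6.325
R = 3.592/6.325 = 0.5679 kJ/s

0.568 kJ/s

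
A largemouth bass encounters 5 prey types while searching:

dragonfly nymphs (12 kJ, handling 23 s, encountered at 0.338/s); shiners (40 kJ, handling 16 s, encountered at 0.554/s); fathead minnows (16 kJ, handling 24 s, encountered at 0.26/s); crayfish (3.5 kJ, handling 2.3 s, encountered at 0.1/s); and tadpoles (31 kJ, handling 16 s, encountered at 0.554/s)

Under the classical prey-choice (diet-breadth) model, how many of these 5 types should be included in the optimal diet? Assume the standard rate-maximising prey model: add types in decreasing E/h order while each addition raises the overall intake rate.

1

Profitabilities (E/h, kJ/s): shiners 2.5, tadpoles 1.94, crayfish 1.52, fathead minnows 0.667, dragonfly nymphs 0.522. Add prey in this order while the next type's profitability exceeds the intake rate on those already taken.
Rate on top 1: 2.247. tadpoles: 1.94 < 2.247 → exclude; stop.
Optimal diet: shiners — 1 of 5 types.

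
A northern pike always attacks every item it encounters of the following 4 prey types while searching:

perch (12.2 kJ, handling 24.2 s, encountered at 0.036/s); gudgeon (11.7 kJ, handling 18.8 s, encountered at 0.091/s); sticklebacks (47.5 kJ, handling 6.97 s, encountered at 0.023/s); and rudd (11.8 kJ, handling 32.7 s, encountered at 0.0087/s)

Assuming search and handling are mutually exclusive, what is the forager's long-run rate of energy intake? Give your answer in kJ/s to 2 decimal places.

R = Σλ_iE_i / (1 + Σλ_ih_i)
Numerator: 0.036×12.2 + 0.091×11.7 + 0.023×47.5 + 0.0087×11.8 = 2.699
Denominator: 1 + 0.036×24.2 + 0.091×18.8 + 0.023×6.97 + 0.0087×32.7 = 4.027
R = 2.699/4.027 = 0.6703 kJ/s

0.67 kJ/s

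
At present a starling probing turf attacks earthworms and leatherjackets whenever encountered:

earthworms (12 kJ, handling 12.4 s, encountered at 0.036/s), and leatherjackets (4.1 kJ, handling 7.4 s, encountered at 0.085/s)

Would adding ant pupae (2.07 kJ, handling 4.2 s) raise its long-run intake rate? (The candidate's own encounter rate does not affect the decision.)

Yes

Intake rate on the current diet: R = (0.036×12 + 0.085×4.1) / (1 + 0.036×12.4 + 0.085×7.4) = 0.7805/2.075 = 0.3761 kJ/s.
ant pupae: E/h = 2.07/4.2 = 0.4929 kJ/s.
Since 0.4929 > R, including ant pupae increases the long-run rate.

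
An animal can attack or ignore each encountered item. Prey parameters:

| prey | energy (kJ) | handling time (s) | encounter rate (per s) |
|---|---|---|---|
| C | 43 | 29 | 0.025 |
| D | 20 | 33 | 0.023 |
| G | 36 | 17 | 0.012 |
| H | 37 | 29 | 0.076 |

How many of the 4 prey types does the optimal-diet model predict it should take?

Profitabilities (E/h, kJ/s): G 2.12, C 1.48, H 1.28, D 0.606. Add prey in this order while the next type's profitability exceeds the intake rate on those already taken.
Rate on top 1: 0.3588. C: 1.48 > 0.3588 → include.
Rate on top 2: 0.7812. H: 1.28 > 0.7812 → include.
Rate on top 3: 1.045. D: 0.606 < 1.045 → exclude; stop.
Optimal diet: G, C, H — 3 of 4 types.

3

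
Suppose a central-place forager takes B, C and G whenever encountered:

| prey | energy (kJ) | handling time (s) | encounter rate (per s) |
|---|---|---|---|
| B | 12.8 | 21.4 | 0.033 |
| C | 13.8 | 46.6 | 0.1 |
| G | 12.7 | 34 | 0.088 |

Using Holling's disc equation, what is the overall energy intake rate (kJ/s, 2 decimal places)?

Energy encountered per unit search time: 0.033×12.8 + 0.1×13.8 + 0.088×12.7 = 2.92 kJ/s.
Handling time per unit search time: 0.033×21.4 + 0.1×46.6 + 0.088×34 = 8.358.
Rate = 2.92/(1 + 8.358) = 0.312 kJ/s.

0.31 kJ/s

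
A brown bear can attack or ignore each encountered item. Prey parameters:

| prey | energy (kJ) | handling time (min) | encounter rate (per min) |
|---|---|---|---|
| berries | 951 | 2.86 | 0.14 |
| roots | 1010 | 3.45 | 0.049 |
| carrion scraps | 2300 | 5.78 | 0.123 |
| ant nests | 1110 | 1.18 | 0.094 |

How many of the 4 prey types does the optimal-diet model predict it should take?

Profitabilities (E/h, kJ/min): ant nests 941, carrion scraps 398, berries 333, roots 293. Add prey in this order while the next type's profitability exceeds the intake rate on those already taken.
Rate on top 1: 93.92. carrion scraps: 398 > 93.92 → include.
Rate on top 2: 212.6. berries: 333 > 212.6 → include.
Rate on top 3: 234.2. roots: 293 > 234.2 → include.
Optimal diet: ant nests, carrion scraps, berries, roots — 4 of 4 types.

4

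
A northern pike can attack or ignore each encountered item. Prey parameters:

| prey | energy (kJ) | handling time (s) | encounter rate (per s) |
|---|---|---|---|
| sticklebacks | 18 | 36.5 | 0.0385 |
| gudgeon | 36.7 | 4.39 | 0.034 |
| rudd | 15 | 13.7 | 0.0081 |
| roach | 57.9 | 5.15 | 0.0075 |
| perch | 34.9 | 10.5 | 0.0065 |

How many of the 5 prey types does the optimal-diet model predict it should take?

Rank by E/h (kJ/s): roach 11.2, gudgeon 8.36, perch 3.32, rudd 1.09, sticklebacks 0.493. Include each in turn until the next type's E/h falls below the running intake rate.
Rate on top 1: 0.4181. gudgeon: 8.36 > 0.4181 → include.
Rate on top 2: 1.416. perch: 3.32 > 1.416 → include.
Rate on top 3: 1.52. rudd: 1.09 < 1.52 → exclude; stop.
Optimal diet: roach, gudgeon, perch — 3 of 5 types.

3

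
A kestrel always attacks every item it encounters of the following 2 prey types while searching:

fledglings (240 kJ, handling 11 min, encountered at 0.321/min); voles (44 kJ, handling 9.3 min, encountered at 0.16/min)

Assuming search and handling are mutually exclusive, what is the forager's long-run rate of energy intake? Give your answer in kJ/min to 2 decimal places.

13.97 kJ/min

R = Σλ_iE_i / (1 + Σλ_ih_i)
Numerator: 0.321×240 + 0.16×44 = 84.08
Denominator: 1 + 0.321×11 + 0.16×9.3 = 6.019
R = 84.08/6.019 = 13.97 kJ/min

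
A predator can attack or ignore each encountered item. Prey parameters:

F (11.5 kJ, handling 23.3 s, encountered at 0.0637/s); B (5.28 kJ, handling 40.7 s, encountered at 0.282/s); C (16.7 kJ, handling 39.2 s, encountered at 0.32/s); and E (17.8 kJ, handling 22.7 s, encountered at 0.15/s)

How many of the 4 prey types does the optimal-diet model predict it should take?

1

Rank by E/h (kJ/s): E 0.784, F 0.494, C 0.426, B 0.13. Include each in turn until the next type's E/h falls below the running intake rate.
Rate on top 1: 0.6061. F: 0.494 < 0.6061 → exclude; stop.
Optimal diet: E — 1 of 4 types.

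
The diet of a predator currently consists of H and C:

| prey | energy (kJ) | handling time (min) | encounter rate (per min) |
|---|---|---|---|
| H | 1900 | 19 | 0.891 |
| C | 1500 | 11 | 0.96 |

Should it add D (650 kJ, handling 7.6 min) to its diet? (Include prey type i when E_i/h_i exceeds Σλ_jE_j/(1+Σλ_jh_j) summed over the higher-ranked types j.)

No

On H and C alone, R = ΣλE/(1+Σλh) = 3133/28.49 = 110 kJ/min.
Profitability of D: 650/7.6 = 85.53 kJ/min.
Since 85.53 < R, time spent handling D is better spent searching.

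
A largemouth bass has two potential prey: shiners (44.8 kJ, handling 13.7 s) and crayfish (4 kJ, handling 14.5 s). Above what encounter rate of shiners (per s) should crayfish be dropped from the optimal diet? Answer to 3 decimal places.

At the threshold, the rate on shiners alone equals the profitability of crayfish: λ·44.8/(1 + λ·13.7) = 4/14.5 = 0.2759.
Rearranging, λ(44.8 − 0.2759×13.7) = 0.2759, so λ = 0.2759/41.02 = 0.006725 per s.

0.007 per s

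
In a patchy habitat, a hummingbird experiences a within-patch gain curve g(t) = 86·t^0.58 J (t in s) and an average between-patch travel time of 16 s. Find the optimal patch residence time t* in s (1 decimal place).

Maximise g(t)/(T+t): set derivative to zero → g'(t)(T+t) = g(t).
g'(t) = 0.58·86·t^-0.42. Setting 0.58·86·t^-0.42 = 86·t^0.58/(16+t) gives 0.58(16+t) = t, so 0.42·t = 0.58×16.
t* = 0.58×16/0.42 = 22.1 s.

22.1 s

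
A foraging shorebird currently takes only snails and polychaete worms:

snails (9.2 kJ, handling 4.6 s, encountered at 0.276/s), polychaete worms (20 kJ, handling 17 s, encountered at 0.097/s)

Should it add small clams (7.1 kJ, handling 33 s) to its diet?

On snails and polychaete worms alone, R = ΣλE/(1+Σλh) = 4.479/3.919 = 1.143 kJ/s.
small clams: E/h = 7.1/33 = 0.2152 kJ/s.
Since 0.2152 < R, time spent handling small clams is better spent searching.

No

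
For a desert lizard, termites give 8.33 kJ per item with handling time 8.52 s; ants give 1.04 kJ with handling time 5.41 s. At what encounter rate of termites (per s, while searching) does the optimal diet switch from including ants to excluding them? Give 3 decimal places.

The zero-one rule: include ants iff E₂/h₂ > λE₁/(1+λh₁). Equality gives the switch point.
λE₁h₂ = E₂ + λE₂h₁ ⇒ λ = E₂/(E₁h₂ − E₂h₁) = 1.04/(45.07 − 8.861) = 0.02873 per s.

0.029 per s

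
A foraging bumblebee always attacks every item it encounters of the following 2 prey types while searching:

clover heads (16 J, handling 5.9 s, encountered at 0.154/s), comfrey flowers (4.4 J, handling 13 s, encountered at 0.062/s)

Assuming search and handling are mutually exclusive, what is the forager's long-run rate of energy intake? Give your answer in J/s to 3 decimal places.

R = (0.154×16 + 0.062×4.4) / (1 + 0.154×5.9 + 0.062×13) = 2.737/2.715 = 1.008 J/s.

1.008 J/s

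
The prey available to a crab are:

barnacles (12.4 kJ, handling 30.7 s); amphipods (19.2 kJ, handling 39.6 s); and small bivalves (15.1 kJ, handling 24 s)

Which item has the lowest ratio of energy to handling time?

barnacles

In descending order of E/h:
small bivalves: 15.1/24 = 0.629 kJ/s
amphipods: 19.2/39.6 = 0.485 kJ/s
barnacles: 12.4/30.7 = 0.404 kJ/s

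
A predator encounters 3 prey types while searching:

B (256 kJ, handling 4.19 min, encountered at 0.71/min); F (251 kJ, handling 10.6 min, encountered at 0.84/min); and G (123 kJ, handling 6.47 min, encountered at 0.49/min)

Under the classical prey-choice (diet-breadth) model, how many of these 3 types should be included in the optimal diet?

E/h in descending order: B 61.1, F 23.7, G 19 kJ/min. The optimal diet is the largest prefix of this list for which every included type satisfies E_i/h_i > R on the types above it.
Rate on top 1: 45.73. F: 23.7 < 45.73 → exclude; stop.
Optimal diet: B — 1 of 3 types.

1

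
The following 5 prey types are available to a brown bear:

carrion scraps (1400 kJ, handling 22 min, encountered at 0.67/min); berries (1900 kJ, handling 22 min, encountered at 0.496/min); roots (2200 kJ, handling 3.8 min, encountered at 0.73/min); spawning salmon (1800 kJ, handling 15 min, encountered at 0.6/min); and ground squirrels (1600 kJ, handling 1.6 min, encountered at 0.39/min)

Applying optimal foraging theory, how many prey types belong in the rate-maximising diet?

Profitabilities (E/h, kJ/min): ground squirrels 1e+03, roots 579, spawning salmon 120, berries 86.4, carrion scraps 63.6. Add prey in this order while the next type's profitability exceeds the intake rate on those already taken.
Rate on top 1: 384.2. roots: 579 > 384.2 → include.
Rate on top 2: 507. spawning salmon: 120 < 507 → exclude; stop.
Optimal diet: ground squirrels, roots — 2 of 5 types.

2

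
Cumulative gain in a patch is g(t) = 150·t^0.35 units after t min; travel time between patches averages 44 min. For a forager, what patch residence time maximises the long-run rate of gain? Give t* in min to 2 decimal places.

23.69 min

Maximise g(t)/(T+t): set derivative to zero → g'(t)(T+t) = g(t).
g'(t) = 0.35·150·t^-0.65. Setting 0.35·150·t^-0.65 = 150·t^0.35/(44+t) gives 0.35(44+t) = t, so 0.65·t = 0.35×44.
t* = 0.35×44/0.65 = 23.69 min.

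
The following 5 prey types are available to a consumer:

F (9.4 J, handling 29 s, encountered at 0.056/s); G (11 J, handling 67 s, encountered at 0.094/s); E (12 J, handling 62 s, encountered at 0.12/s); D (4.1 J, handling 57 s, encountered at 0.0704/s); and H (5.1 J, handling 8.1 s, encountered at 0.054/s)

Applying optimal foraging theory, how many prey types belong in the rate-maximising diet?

Profitabilities (E/h, J/s): H 0.63, F 0.324, E 0.194, G 0.164, D 0.0719. Add prey in this order while the next type's profitability exceeds the intake rate on those already taken.
Rate on top 1: 0.1916. F: 0.324 > 0.1916 → include.
Rate on top 2: 0.2619. E: 0.194 < 0.2619 → exclude; stop.
Optimal diet: H, F — 2 of 5 types.

2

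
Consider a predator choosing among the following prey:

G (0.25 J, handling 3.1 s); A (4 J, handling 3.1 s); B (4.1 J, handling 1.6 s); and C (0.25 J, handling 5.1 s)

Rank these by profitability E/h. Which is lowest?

Profitability E/h (J/s): G = 0.25/3.1 = 0.0806, A = 4/3.1 = 1.29, B = 4.1/1.6 = 2.56, C = 0.25/5.1 = 0.049.
Ranked: B > A > G > C.

C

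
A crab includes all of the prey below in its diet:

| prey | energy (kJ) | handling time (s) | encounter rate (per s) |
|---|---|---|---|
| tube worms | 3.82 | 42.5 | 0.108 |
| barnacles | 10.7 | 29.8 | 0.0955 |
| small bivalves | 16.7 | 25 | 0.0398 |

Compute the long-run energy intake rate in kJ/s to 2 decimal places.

0.22 kJ/s

R = (0.108×3.82 + 0.0955×10.7 + 0.0398×16.7) / (1 + 0.108×42.5 + 0.0955×29.8 + 0.0398×25) = 2.099/9.431 = 0.2226 kJ/s.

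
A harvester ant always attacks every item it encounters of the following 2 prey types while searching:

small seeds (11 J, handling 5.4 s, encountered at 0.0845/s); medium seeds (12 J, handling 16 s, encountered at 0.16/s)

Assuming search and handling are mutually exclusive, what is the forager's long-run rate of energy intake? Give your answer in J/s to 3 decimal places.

0.709 J/s

R = (0.0845×11 + 0.16×12) / (1 + 0.0845×5.4 + 0.16×16) = 2.849/4.016 = 0.7095 J/s.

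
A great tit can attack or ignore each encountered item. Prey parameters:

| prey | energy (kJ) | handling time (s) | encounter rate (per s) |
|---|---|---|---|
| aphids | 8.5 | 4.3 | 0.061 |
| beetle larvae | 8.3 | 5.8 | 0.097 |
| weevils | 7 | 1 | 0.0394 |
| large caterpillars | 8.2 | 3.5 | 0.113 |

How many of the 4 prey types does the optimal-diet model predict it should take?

4

Profitabilities (E/h, kJ/s): weevils 7, large caterpillars 2.34, aphids 1.98, beetle larvae 1.43. Add prey in this order while the next type's profitability exceeds the intake rate on those already taken.
Rate on top 1: 0.2653. large caterpillars: 2.34 > 0.2653 → include.
Rate on top 2: 0.838. aphids: 1.98 > 0.838 → include.
Rate on top 3: 1.014. beetle larvae: 1.43 > 1.014 → include.
Optimal diet: weevils, large caterpillars, aphids, beetle larvae — 4 of 4 types.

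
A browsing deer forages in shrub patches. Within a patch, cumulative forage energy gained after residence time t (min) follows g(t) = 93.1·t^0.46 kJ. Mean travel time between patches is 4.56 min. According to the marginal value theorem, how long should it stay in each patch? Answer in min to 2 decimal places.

Optimal t* satisfies g'(t*) = g(t*)/(T + t*).
g'(t) = 0.46·93.1·t^-0.54. Setting 0.46·93.1·t^-0.54 = 93.1·t^0.46/(4.56+t) gives 0.46(4.56+t) = t, so 0.54·t = 0.46×4.56.
t* = 0.46×4.56/0.54 = 3.884 min.

3.88 min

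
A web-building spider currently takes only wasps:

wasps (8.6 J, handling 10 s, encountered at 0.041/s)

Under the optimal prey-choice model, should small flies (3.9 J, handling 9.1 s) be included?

On wasps alone, R = ΣλE/(1+Σλh) = 0.3526/1.41 = 0.2501 J/s.
small flies: E/h = 3.9/9.1 = 0.4286 J/s.
0.4286 > 0.2501, so adding small flies raises the average — include it.

Yes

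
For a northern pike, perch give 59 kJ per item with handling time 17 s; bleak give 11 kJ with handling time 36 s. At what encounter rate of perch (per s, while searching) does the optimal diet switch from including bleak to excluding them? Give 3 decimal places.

Drop bleak once their profitability E₂/h₂ falls below the rate achievable on perch alone: E₂/h₂ = λE₁/(1 + λh₁).
Solve for λ: λE₁h₂ = E₂(1 + λh₁) → λ(E₁h₂ − E₂h₁) = E₂ → λ = E₂/(E₁h₂ − E₂h₁).
λ = 11/(59×36 − 11×17) = 11/1937 = 0.005679 per s.

0.006 per s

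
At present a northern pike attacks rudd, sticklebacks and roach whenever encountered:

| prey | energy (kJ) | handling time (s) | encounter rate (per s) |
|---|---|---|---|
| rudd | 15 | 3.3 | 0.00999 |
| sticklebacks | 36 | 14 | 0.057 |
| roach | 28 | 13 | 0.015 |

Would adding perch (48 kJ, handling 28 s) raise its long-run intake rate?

Intake rate on the current diet: R = (0.00999×15 + 0.057×36 + 0.015×28) / (1 + 0.00999×3.3 + 0.057×14 + 0.015×13) = 2.622/2.026 = 1.294 kJ/s.
Profitability of perch: 48/28 = 1.714 kJ/s.
Since 1.714 > R, including perch increases the long-run rate.

Yes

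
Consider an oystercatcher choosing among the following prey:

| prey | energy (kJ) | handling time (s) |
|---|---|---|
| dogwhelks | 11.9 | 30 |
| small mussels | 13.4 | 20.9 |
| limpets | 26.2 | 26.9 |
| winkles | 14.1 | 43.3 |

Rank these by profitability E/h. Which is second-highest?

small mussels

In descending order of E/h:
limpets: 26.2/26.9 = 0.974 kJ/s
small mussels: 13.4/20.9 = 0.641 kJ/s
dogwhelks: 11.9/30 = 0.397 kJ/s
winkles: 14.1/43.3 = 0.326 kJ/s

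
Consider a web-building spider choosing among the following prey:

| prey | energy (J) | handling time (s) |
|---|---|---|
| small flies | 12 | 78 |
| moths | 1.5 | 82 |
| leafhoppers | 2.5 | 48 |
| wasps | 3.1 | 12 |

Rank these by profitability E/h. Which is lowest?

In descending order of E/h:
wasps: 3.1/12 = 0.258 J/s
small flies: 12/78 = 0.154 J/s
leafhoppers: 2.5/48 = 0.0521 J/s
moths: 1.5/82 = 0.0183 J/s

moths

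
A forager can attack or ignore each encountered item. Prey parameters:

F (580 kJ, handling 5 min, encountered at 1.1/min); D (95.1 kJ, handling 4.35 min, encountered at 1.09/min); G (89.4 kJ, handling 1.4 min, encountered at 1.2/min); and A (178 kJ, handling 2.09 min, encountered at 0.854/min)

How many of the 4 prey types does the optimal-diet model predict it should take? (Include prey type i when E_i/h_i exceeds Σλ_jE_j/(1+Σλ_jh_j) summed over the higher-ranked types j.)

Rank by E/h (kJ/min): F 116, A 85.2, G 63.9, D 21.9. Include each in turn until the next type's E/h falls below the running intake rate.
Rate on top 1: 98.15. A: 85.2 < 98.15 → exclude; stop.
Optimal diet: F — 1 of 4 types.

1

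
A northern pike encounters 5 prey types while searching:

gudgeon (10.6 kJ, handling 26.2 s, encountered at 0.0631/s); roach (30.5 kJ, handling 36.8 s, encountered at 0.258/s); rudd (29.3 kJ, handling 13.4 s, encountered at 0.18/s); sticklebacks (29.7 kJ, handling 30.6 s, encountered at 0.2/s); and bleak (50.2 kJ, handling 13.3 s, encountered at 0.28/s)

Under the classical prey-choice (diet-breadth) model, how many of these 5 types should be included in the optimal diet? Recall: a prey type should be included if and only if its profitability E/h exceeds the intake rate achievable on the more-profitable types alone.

E/h in descending order: bleak 3.77, rudd 2.19, sticklebacks 0.971, roach 0.829, gudgeon 0.405 kJ/s. The optimal diet is the largest prefix of this list for which every included type satisfies E_i/h_i > R on the types above it.
Rate on top 1: 2.975. rudd: 2.19 < 2.975 → exclude; stop.
Optimal diet: bleak — 1 of 5 types.

1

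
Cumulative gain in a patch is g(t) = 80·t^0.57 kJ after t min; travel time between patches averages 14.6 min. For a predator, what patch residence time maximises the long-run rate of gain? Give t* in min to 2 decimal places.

19.35 min

Optimal t* satisfies g'(t*) = g(t*)/(T + t*).
g'(t) = 0.57·80·t^-0.43. Setting 0.57·80·t^-0.43 = 80·t^0.57/(14.6+t) gives 0.57(14.6+t) = t, so 0.43·t = 0.57×14.6.
t* = 0.57×14.6/0.43 = 19.35 min.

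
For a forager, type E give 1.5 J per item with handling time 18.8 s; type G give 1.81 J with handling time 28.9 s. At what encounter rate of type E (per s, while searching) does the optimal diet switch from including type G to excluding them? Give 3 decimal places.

0.194 per s

At the threshold, the rate on type E alone equals the profitability of type G: λ·1.5/(1 + λ·18.8) = 1.81/28.9 = 0.06263.
Rearranging, λ(1.5 − 0.06263×18.8) = 0.06263, so λ = 0.06263/0.3226 = 0.1942 per s.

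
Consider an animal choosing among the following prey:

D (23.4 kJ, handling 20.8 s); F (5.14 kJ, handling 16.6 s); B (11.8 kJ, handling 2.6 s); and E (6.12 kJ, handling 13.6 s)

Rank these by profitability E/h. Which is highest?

B

In descending order of E/h:
B: 11.8/2.6 = 4.54 kJ/s
D: 23.4/20.8 = 1.12 kJ/s
E: 6.12/13.6 = 0.45 kJ/s
F: 5.14/16.6 = 0.31 kJ/s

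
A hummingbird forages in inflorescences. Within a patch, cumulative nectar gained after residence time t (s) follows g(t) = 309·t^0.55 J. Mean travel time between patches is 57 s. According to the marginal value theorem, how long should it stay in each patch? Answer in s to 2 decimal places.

69.67 s

Maximise g(t)/(T+t): set derivative to zero → g'(t)(T+t) = g(t).
g'(t) = 0.55·309·t^-0.45. Setting 0.55·309·t^-0.45 = 309·t^0.55/(57+t) gives 0.55(57+t) = t, so 0.45·t = 0.55×57.
t* = 0.55×57/0.45 = 69.67 s.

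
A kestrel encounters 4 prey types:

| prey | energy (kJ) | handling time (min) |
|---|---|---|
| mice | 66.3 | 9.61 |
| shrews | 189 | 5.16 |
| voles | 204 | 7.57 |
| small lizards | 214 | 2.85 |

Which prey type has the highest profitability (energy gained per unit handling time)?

In descending order of E/h:
small lizards: 214/2.85 = 75.1 kJ/min
shrews: 189/5.16 = 36.6 kJ/min
voles: 204/7.57 = 26.9 kJ/min
mice: 66.3/9.61 = 6.9 kJ/min

small lizards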